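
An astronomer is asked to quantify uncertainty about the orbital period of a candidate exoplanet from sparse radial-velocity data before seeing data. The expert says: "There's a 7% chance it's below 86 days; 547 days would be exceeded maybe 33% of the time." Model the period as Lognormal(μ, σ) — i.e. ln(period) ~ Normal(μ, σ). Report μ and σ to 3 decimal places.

If T ~ Lognormal(μ,σ) then ln T ~ Normal(μ,σ), so the p-quantile of ln T is μ + z_p·σ.
ln(86) = 4.454 and ln(547) = 6.304; z_{0.07} = -1.476, z_{0.67} = 0.4399.
σ = (6.304 − 4.454)/(0.4399 − (-1.476)) = 0.966.
μ = 4.454 − (-1.476)·0.966 = 5.880.

μ ≈ 5.880, σ ≈ 0.966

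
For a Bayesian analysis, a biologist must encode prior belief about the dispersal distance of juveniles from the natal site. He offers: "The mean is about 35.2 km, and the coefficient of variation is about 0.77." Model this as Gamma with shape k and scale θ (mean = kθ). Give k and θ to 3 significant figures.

k ≈ 1.69, θ ≈ 20.9

For Gamma(k, scale θ): mean = kθ, variance = kθ², so CV = 1/√k.
CV = 0.77, hence k = 1/CV² = 1.69.
Then θ = mean/k = 35.2/1.69 = 20.9.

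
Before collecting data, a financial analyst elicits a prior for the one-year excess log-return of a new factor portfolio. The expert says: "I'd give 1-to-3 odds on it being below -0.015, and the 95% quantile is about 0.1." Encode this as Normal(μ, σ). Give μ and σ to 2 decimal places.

μ = 0.02, σ = 0.05

The p-quantile of Normal(μ,σ) is μ + z_p·σ, with z_{0.25} = -0.6745 and z_{0.95} = 1.645.
Eliminate σ: μ = (z₂·x₁ − z₁·x₂)/(z₂ − z₁) = (1.645·-0.015 − (-0.6745)·0.1)/2.319 = 0.02.
Then σ = (x₂ − x₁)/(z₂ − z₁) = (0.1 − -0.015)/2.319 = 0.05.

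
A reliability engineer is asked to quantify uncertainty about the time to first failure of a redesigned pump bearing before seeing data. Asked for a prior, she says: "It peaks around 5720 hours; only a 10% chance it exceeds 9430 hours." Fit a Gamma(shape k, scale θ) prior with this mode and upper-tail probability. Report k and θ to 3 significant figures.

k ≈ 8.55, θ ≈ 758

Gamma(k,θ) with k>1 has mode (k−1)θ, so θ = 5720/(k−1).
Need P(X < 9430) = 0.9 with θ tied to k this way. Start at k = 2, θ = 5720: P(X<9430) ≈ 0.491.
Too low — raise k to concentrate. Iterating converges to k ≈ 8.55.
Then θ = 5720/(8.55−1) ≈ 758.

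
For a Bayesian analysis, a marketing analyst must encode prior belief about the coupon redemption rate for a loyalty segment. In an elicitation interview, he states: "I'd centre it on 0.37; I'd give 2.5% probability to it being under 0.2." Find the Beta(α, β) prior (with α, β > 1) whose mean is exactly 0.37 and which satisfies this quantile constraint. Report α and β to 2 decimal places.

With mean 0.37 fixed, write α = 0.37s, β = 0.63s where s = α+β.
Need P(θ < 0.2) = 0.025 under Beta(0.37s, 0.63s). Normal approximation: (q−m)/√(m(1−m)/s) ≈ z_{0.025} = -1.96, so s ≈ 0.37·0.63·(-1.96)²/(0.2−0.37)² = 31.0.
At s = 31.0: P(θ<0.2) ≈ 0.016. Adjusting to match 0.025 gives s ≈ 26.30.
So α = 0.37·26.30 ≈ 9.73, β = 0.63·26.30 ≈ 16.57.

α ≈ 9.73, β ≈ 16.57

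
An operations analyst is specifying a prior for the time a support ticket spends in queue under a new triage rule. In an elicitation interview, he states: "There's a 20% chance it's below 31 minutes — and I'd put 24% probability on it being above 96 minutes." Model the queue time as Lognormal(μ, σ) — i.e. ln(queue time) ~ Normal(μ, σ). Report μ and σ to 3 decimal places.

If T ~ Lognormal(μ,σ) then ln T ~ Normal(μ,σ), so the p-quantile of ln T is μ + z_p·σ.
ln(31) = 3.434 and ln(96) = 4.564; z_{0.2} = -0.8416, z_{0.76} = 0.7063.
σ = (4.564 − 3.434)/(0.7063 − (-0.8416)) = 0.730.
μ = 3.434 − (-0.8416)·0.730 = 4.049.

μ ≈ 4.049, σ ≈ 0.730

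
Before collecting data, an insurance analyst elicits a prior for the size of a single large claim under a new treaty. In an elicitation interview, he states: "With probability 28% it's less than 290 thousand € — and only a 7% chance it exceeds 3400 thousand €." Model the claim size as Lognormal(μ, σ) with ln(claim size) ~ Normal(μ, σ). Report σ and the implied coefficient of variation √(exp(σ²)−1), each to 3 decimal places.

σ ≈ 1.196, CV ≈ 1.783

If T ~ Lognormal(μ,σ) then ln T ~ Normal(μ,σ), so the p-quantile of ln T is μ + z_p·σ.
ln(290) = 5.67 and ln(3400) = 8.132; z_{0.28} = -0.5828, z_{0.93} = 1.476.
σ = (8.132 − 5.67)/(1.476 − (-0.5828)) = 1.196.
μ = 5.67 − (-0.5828)·1.196 = 6.367.
CV = √(exp(σ²)−1) = √(exp(1.4299)−1) = 1.783.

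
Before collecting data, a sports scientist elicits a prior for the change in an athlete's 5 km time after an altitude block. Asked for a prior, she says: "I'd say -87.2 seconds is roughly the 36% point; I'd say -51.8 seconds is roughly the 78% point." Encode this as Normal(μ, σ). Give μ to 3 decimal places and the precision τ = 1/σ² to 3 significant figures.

For Normal(μ,σ), the p-quantile is μ + z_p·σ. Here z_{0.36} = -0.3585, z_{0.78} = 0.7722.
So -87.2 = μ − 0.3585σ and -51.8 = μ + 0.7722σ.
Subtracting: σ = (-51.8 − -87.2)/(0.7722 − (-0.3585)) = 31.309.
Then μ = -87.2 − (-0.3585)·31.309 = -75.977.
Precision τ = 1/σ² = 1/31.31² = 0.00102.

μ = -75.977, τ = 0.00102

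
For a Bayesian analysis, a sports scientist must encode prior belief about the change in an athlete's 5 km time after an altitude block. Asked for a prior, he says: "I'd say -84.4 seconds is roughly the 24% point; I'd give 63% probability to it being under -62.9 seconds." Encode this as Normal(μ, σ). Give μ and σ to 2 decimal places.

μ = -69.77, σ = 20.71

For Normal(μ,σ), the p-quantile is μ + z_p·σ. Here z_{0.24} = -0.7063, z_{0.63} = 0.3319.
So -84.4 = μ − 0.7063σ and -62.9 = μ + 0.3319σ.
Subtracting: σ = (-62.9 − -84.4)/(0.3319 − (-0.7063)) = 20.71.
Then μ = -84.4 − (-0.7063)·20.71 = -69.77.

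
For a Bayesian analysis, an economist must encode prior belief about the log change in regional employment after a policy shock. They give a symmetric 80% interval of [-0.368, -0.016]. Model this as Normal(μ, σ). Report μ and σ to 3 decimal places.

μ = -0.192, σ = 0.137

A symmetric 80% interval runs μ ± z·σ with z = 1.282.
Half-width = 0.176, so σ = 0.176/1.282 = 0.137.
μ is the interval midpoint, -0.192.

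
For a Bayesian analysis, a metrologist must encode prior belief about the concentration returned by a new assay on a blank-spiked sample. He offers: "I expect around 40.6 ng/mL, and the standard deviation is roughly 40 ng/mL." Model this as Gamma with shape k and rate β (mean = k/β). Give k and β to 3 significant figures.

k ≈ 1.03, β ≈ 0.0254

For Gamma(k, rate β): mean = k/β, variance = k/β², so CV = 1/√k.
CV = SD/mean = 40/40.6 = 0.9852, hence k = 1/CV² = 1.03.
Then β = k/mean = 1.03/40.6 = 0.0254.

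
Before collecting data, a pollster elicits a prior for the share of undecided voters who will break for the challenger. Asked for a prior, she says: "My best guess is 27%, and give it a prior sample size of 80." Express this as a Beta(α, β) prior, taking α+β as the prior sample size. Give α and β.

Under the effective-sample-size interpretation, Beta(α, β) has prior mean α/(α+β) and prior sample size α+β.
So α+β = 80 and α/(α+β) = 0.27, giving α = 0.27·80 = 21.6 and β = 80 − 21.6 = 58.4.

α = 21.6, β = 58.4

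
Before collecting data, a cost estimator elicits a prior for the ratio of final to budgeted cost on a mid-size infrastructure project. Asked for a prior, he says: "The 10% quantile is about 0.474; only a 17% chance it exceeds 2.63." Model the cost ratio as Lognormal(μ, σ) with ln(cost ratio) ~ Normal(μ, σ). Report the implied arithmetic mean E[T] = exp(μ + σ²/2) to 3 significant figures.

If T ~ Lognormal(μ,σ) then ln T ~ Normal(μ,σ), so the p-quantile of ln T is μ + z_p·σ.
ln(0.474) = -0.7465 and ln(2.63) = 0.967; z_{0.1} = -1.282, z_{0.83} = 0.9542.
σ = (0.967 − -0.7465)/(0.9542 − (-1.282)) = 0.766.
μ = -0.7465 − (-1.282)·0.766 = 0.236.
E[T] = exp(μ + σ²/2) = exp(0.236 + 0.2937) = 1.7.

E[T] ≈ 1.7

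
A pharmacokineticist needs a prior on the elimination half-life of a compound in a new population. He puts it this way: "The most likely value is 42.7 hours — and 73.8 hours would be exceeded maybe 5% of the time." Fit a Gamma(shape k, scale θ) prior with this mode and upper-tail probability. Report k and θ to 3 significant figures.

k ≈ 10.3, θ ≈ 4.58

Gamma(k,θ) with k>1 has mode (k−1)θ, so θ = 42.7/(k−1).
Need P(X < 73.8) = 0.95 with θ tied to k this way. Start at k = 2, θ = 42.7: P(X<73.8) ≈ 0.516.
Too low — raise k to concentrate. Iterating converges to k ≈ 10.3.
Then θ = 42.7/(10.3−1) ≈ 4.58.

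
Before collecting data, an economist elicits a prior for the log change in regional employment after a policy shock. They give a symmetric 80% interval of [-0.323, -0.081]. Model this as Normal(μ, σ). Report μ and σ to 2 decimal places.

μ = -0.20, σ = 0.09

A symmetric 80% interval runs μ ± z·σ with z = 1.282.
Half-width = 0.121, so σ = 0.121/1.282 = 0.09.
μ is the interval midpoint, -0.20.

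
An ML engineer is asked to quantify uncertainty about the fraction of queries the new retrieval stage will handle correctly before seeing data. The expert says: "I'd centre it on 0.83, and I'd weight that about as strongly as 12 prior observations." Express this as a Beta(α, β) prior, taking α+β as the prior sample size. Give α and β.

Under the effective-sample-size interpretation, Beta(α, β) has prior mean α/(α+β) and prior sample size α+β.
So α+β = 12 and α/(α+β) = 0.83, giving α = 0.83·12 = 9.96 and β = 12 − 9.96 = 2.04.

α = 9.96, β = 2.04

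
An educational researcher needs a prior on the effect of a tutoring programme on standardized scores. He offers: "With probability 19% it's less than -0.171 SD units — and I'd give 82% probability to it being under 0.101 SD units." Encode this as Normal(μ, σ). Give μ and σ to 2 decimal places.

For Normal(μ,σ), the p-quantile is μ + z_p·σ. Here z_{0.19} = -0.8779, z_{0.82} = 0.9154.
So -0.171 = μ − 0.8779σ and 0.101 = μ + 0.9154σ.
Subtracting: σ = (0.101 − -0.171)/(0.9154 − (-0.8779)) = 0.15.
Then μ = -0.171 − (-0.8779)·0.15 = -0.04.

μ = -0.04, σ = 0.15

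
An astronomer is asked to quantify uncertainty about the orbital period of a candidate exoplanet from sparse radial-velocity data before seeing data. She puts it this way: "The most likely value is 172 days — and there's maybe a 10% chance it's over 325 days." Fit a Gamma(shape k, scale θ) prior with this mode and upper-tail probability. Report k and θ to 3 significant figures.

k ≈ 5.72, θ ≈ 36.4

Gamma(k,θ) with k>1 has mode (k−1)θ, so θ = 172/(k−1).
Need P(X < 325) = 0.9 with θ tied to k this way. Start at k = 2, θ = 172: P(X<325) ≈ 0.563.
Too low — raise k to concentrate. Iterating converges to k ≈ 5.72.
Then θ = 172/(5.72−1) ≈ 36.4.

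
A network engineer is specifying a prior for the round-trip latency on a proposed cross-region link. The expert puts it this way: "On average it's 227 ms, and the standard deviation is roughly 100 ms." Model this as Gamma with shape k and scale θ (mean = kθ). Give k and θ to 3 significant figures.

k ≈ 5.15, θ ≈ 44.1

For Gamma(k, scale θ): mean = kθ, variance = kθ², so CV = 1/√k.
CV = SD/mean = 100/227 = 0.4405, hence k = 1/CV² = 5.15.
Then θ = mean/k = 227/5.15 = 44.1.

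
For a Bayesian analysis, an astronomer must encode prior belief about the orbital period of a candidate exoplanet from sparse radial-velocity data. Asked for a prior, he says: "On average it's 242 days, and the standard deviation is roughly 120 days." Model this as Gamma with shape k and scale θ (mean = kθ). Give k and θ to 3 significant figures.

k ≈ 4.07, θ ≈ 59.5

For Gamma(k, scale θ): mean = kθ, variance = kθ², so CV = 1/√k.
CV = SD/mean = 120/242 = 0.4959, hence k = 1/CV² = 4.07.
Then θ = mean/k = 242/4.07 = 59.5.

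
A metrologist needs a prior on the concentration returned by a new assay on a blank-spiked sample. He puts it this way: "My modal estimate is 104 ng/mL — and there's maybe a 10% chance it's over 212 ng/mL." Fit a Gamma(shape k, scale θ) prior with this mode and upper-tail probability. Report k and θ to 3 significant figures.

k ≈ 4.78, θ ≈ 27.5

Gamma(k,θ) with k>1 has mode (k−1)θ, so θ = 104/(k−1).
Need P(X < 212) = 0.9 with θ tied to k this way. Start at k = 2, θ = 104: P(X<212) ≈ 0.604.
Too low — raise k to concentrate. Iterating converges to k ≈ 4.78.
Then θ = 104/(4.78−1) ≈ 27.5.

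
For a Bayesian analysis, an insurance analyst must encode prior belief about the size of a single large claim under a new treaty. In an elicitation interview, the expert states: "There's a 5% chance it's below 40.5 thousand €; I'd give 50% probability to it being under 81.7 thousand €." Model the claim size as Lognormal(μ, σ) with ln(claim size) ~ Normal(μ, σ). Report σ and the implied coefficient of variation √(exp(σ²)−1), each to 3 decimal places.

If T ~ Lognormal(μ,σ) then ln T ~ Normal(μ,σ), so the p-quantile of ln T is μ + z_p·σ.
ln(40.5) = 3.701 and ln(81.7) = 4.403; z_{0.05} = -1.645, z_{0.5} = 0.
σ = (4.403 − 3.701)/(0 − (-1.645)) = 0.427.
μ = 3.701 − (-1.645)·0.427 = 4.403.
CV = √(exp(σ²)−1) = √(exp(0.1820)−1) = 0.447.

σ ≈ 0.427, CV ≈ 0.447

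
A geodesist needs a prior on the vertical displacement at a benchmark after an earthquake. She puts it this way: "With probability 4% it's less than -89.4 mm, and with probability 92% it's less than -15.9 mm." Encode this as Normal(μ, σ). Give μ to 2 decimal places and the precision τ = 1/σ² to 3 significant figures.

μ = -48.63, τ = 0.00184

The p-quantile of Normal(μ,σ) is μ + z_p·σ, with z_{0.04} = -1.751 and z_{0.92} = 1.405.
Eliminate σ: μ = (z₂·x₁ − z₁·x₂)/(z₂ − z₁) = (1.405·-89.4 − (-1.751)·-15.9)/3.156 = -48.63.
Then σ = (x₂ − x₁)/(z₂ − z₁) = (-15.9 − -89.4)/3.156 = 23.29.
Precision τ = 1/σ² = 1/23.29² = 0.00184.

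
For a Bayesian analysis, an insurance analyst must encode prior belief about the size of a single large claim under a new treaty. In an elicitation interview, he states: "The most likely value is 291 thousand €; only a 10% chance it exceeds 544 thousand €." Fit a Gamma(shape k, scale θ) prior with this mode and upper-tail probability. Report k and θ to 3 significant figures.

k ≈ 5.88, θ ≈ 59.6

Gamma(k,θ) with k>1 has mode (k−1)θ, so θ = 291/(k−1).
Need P(X < 544) = 0.9 with θ tied to k this way. Start at k = 2, θ = 291: P(X<544) ≈ 0.557.
Too low — raise k to concentrate. Iterating converges to k ≈ 5.88.
Then θ = 291/(5.88−1) ≈ 59.6.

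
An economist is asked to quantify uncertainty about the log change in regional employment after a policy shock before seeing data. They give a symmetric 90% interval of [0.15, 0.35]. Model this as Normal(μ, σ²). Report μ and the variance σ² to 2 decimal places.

A symmetric 90% interval runs μ ± z·σ with z = 1.645.
Half-width = 0.1, so σ = 0.1/1.645 = 0.061 and σ² = 0.00.
μ is the interval midpoint, 0.25.

μ = 0.25, σ² = 0.00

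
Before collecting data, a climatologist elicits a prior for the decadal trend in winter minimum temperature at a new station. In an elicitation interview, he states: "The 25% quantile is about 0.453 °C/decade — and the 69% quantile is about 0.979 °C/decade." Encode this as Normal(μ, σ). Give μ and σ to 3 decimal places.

For Normal(μ,σ), the p-quantile is μ + z_p·σ. Here z_{0.25} = -0.6745, z_{0.69} = 0.4959.
So 0.453 = μ − 0.6745σ and 0.979 = μ + 0.4959σ.
Subtracting: σ = (0.979 − 0.453)/(0.4959 − (-0.6745)) = 0.449.
Then μ = 0.453 − (-0.6745)·0.449 = 0.756.

μ = 0.756, σ = 0.449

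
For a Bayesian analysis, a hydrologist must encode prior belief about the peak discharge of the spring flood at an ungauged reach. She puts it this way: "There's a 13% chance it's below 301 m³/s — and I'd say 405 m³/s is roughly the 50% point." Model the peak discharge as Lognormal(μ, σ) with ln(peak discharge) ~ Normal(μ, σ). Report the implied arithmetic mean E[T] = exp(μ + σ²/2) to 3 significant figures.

E[T] ≈ 419 m³/s

If T ~ Lognormal(μ,σ) then ln T ~ Normal(μ,σ), so the p-quantile of ln T is μ + z_p·σ.
ln(301) = 5.707 and ln(405) = 6.004; z_{0.13} = -1.126, z_{0.5} = 0.
σ = (6.004 − 5.707)/(0 − (-1.126)) = 0.263.
μ = 5.707 − (-1.126)·0.263 = 6.004.
E[T] = exp(μ + σ²/2) = exp(6.004 + 0.0347) = 419 m³/s.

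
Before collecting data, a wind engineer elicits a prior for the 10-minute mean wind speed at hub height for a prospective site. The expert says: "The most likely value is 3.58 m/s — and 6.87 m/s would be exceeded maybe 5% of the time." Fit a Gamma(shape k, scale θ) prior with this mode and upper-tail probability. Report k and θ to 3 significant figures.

k ≈ 7.54, θ ≈ 0.547

Gamma(k,θ) with k>1 has mode (k−1)θ, so θ = 3.58/(k−1).
Need P(X < 6.87) = 0.95 with θ tied to k this way. Start at k = 2, θ = 3.58: P(X<6.87) ≈ 0.572.
Too low — raise k to concentrate. Iterating converges to k ≈ 7.54.
Then θ = 3.58/(7.54−1) ≈ 0.547.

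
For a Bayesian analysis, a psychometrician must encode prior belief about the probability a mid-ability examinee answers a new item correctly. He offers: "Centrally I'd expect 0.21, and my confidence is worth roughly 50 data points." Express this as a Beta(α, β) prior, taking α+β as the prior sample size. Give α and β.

α = 10.5, β = 39.5

Under the effective-sample-size interpretation, Beta(α, β) has prior mean α/(α+β) and prior sample size α+β.
So α+β = 50 and α/(α+β) = 0.21, giving α = 0.21·50 = 10.5 and β = 50 − 10.5 = 39.5.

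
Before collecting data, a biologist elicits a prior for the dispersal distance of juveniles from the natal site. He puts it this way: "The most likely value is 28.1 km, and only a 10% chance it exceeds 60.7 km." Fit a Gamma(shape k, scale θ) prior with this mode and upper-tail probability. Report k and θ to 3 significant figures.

k ≈ 4.24, θ ≈ 8.67

Gamma(k,θ) with k>1 has mode (k−1)θ, so θ = 28.1/(k−1).
Need P(X < 60.7) = 0.9 with θ tied to k this way. Start at k = 2, θ = 28.1: P(X<60.7) ≈ 0.636.
Too low — raise k to concentrate. Iterating converges to k ≈ 4.24.
Then θ = 28.1/(4.24−1) ≈ 8.67.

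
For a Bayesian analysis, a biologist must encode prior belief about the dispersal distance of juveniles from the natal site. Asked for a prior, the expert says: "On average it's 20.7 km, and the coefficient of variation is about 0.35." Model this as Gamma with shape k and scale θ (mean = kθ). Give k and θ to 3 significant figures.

For Gamma(k, scale θ): mean = kθ, variance = kθ², so CV = 1/√k.
CV = 0.35, hence k = 1/CV² = 8.16.
Then θ = mean/k = 20.7/8.16 = 2.54.

k ≈ 8.16, θ ≈ 2.54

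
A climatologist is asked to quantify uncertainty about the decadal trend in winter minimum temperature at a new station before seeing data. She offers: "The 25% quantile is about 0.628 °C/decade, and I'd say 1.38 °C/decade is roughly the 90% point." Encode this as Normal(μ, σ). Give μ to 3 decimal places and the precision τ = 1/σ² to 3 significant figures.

The p-quantile of Normal(μ,σ) is μ + z_p·σ, with z_{0.25} = -0.6745 and z_{0.9} = 1.282.
Eliminate σ: μ = (z₂·x₁ − z₁·x₂)/(z₂ − z₁) = (1.282·0.628 − (-0.6745)·1.38)/1.956 = 0.887.
Then σ = (x₂ − x₁)/(z₂ − z₁) = (1.38 − 0.628)/1.956 = 0.384.
Precision τ = 1/σ² = 1/0.3844² = 6.77.

μ = 0.887, τ = 6.77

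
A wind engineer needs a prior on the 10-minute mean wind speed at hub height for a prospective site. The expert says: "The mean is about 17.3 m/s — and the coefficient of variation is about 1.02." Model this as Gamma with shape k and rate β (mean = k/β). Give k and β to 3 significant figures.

For Gamma(k, rate β): mean = k/β, variance = k/β², so CV = 1/√k.
CV = 1.02, hence k = 1/CV² = 0.961.
Then β = k/mean = 0.961/17.3 = 0.0556.

k ≈ 0.961, β ≈ 0.0556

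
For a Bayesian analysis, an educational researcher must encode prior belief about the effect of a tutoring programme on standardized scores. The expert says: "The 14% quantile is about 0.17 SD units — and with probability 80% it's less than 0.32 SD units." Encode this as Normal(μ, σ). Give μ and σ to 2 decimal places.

The p-quantile of Normal(μ,σ) is μ + z_p·σ, with z_{0.14} = -1.08 and z_{0.8} = 0.8416.
Eliminate σ: μ = (z₂·x₁ − z₁·x₂)/(z₂ − z₁) = (0.8416·0.17 − (-1.08)·0.32)/1.922 = 0.25.
Then σ = (x₂ − x₁)/(z₂ − z₁) = (0.32 − 0.17)/1.922 = 0.08.

μ = 0.25, σ = 0.08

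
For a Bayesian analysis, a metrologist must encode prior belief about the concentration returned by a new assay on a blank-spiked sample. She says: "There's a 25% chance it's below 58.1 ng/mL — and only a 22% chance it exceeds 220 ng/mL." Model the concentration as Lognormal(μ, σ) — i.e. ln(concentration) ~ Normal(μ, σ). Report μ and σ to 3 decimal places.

If T ~ Lognormal(μ,σ) then ln T ~ Normal(μ,σ), so the p-quantile of ln T is μ + z_p·σ.
ln(58.1) = 4.062 and ln(220) = 5.394; z_{0.25} = -0.6745, z_{0.78} = 0.7722.
σ = (5.394 − 4.062)/(0.7722 − (-0.6745)) = 0.920.
μ = 4.062 − (-0.6745)·0.920 = 4.683.

μ ≈ 4.683, σ ≈ 0.920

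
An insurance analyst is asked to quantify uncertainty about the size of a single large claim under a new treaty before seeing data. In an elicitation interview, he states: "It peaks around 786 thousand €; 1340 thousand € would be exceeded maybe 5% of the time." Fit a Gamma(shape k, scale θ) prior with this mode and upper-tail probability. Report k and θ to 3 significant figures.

k ≈ 10.8, θ ≈ 80.1

Gamma(k,θ) with k>1 has mode (k−1)θ, so θ = 786/(k−1).
Need P(X < 1340) = 0.95 with θ tied to k this way. Start at k = 2, θ = 786: P(X<1340) ≈ 0.508.
Too low — raise k to concentrate. Iterating converges to k ≈ 10.8.
Then θ = 786/(10.8−1) ≈ 80.1.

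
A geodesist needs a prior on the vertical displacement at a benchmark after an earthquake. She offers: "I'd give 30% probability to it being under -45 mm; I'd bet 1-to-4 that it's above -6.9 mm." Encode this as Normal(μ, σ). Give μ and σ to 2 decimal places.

For Normal(μ,σ), the p-quantile is μ + z_p·σ. Here z_{0.3} = -0.5244, z_{0.8} = 0.8416.
So -45 = μ − 0.5244σ and -6.9 = μ + 0.8416σ.
Subtracting: σ = (-6.9 − -45)/(0.8416 − (-0.5244)) = 27.89.
Then μ = -45 − (-0.5244)·27.89 = -30.37.

μ = -30.37, σ = 27.89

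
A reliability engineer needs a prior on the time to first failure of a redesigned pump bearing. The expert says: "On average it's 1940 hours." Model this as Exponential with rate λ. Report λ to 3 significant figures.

λ ≈ 0.000515

Exponential mean = 1/λ, so λ = 1/1940.0 = 0.000515.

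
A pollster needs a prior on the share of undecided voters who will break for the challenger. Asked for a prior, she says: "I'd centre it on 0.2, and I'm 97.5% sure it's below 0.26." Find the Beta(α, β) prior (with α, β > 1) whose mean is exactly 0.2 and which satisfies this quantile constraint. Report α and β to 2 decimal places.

α ≈ 37.51, β ≈ 150.03

With mean 0.2 fixed, write α = 0.2s, β = 0.8s where s = α+β.
Need P(θ < 0.26) = 0.975 under Beta(0.2s, 0.8s). Normal approximation: (q−m)/√(m(1−m)/s) ≈ z_{0.975} = 1.96, so s ≈ 0.2·0.8·(1.96)²/(0.26−0.2)² = 170.7.
At s = 170.7: P(θ<0.26) ≈ 0.969. Adjusting to match 0.975 gives s ≈ 187.54.
So α = 0.2·187.54 ≈ 37.51, β = 0.8·187.54 ≈ 150.03.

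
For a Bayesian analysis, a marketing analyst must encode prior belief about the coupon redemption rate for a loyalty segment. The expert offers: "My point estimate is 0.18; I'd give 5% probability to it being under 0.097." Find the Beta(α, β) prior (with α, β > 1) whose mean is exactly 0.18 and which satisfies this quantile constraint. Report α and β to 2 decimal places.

α ≈ 8.44, β ≈ 38.43

With mean 0.18 fixed, write α = 0.18s, β = 0.82s where s = α+β.
Need P(θ < 0.097) = 0.05 under Beta(0.18s, 0.82s). Normal approximation: (q−m)/√(m(1−m)/s) ≈ z_{0.05} = -1.64, so s ≈ 0.18·0.82·(-1.64)²/(0.097−0.18)² = 58.0.
At s = 58.0: P(θ<0.097) ≈ 0.032. Adjusting to match 0.05 gives s ≈ 46.87.
So α = 0.18·46.87 ≈ 8.44, β = 0.82·46.87 ≈ 38.43.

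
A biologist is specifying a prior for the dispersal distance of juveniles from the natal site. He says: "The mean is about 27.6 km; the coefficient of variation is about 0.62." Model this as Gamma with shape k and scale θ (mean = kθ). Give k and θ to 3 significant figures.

For Gamma(k, scale θ): mean = kθ, variance = kθ², so CV = 1/√k.
CV = 0.62, hence k = 1/CV² = 2.6.
Then θ = mean/k = 27.6/2.6 = 10.6.

k ≈ 2.6, θ ≈ 10.6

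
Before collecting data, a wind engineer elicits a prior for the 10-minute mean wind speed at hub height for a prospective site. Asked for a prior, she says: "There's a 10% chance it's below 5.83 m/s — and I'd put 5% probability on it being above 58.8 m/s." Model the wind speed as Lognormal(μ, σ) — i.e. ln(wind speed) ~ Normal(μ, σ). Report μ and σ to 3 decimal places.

If T ~ Lognormal(μ,σ) then ln T ~ Normal(μ,σ), so the p-quantile of ln T is μ + z_p·σ.
ln(5.83) = 1.763 and ln(58.8) = 4.074; z_{0.1} = -1.282, z_{0.95} = 1.645.
σ = (4.074 − 1.763)/(1.645 − (-1.282)) = 0.790.
μ = 1.763 − (-1.282)·0.790 = 2.775.

μ ≈ 2.775, σ ≈ 0.790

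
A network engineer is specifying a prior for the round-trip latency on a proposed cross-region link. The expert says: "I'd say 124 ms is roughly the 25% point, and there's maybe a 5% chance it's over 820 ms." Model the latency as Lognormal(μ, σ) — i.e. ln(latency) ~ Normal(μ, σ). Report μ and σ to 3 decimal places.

μ ≈ 5.370, σ ≈ 0.814

If T ~ Lognormal(μ,σ) then ln T ~ Normal(μ,σ), so the p-quantile of ln T is μ + z_p·σ.
ln(124) = 4.82 and ln(820) = 6.709; z_{0.25} = -0.6745, z_{0.95} = 1.645.
σ = (6.709 − 4.82)/(1.645 − (-0.6745)) = 0.814.
μ = 4.82 − (-0.6745)·0.814 = 5.370.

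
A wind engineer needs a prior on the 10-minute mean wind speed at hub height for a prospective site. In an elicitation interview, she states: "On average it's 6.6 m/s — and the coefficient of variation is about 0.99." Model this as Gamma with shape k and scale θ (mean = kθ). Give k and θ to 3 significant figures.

k ≈ 1.02, θ ≈ 6.47

For Gamma(k, scale θ): mean = kθ, variance = kθ², so CV = 1/√k.
CV = 0.99, hence k = 1/CV² = 1.02.
Then θ = mean/k = 6.6/1.02 = 6.47.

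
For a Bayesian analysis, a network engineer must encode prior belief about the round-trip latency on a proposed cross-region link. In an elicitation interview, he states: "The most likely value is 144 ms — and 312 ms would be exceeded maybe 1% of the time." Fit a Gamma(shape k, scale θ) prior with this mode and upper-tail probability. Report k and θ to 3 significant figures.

Gamma(k,θ) with k>1 has mode (k−1)θ, so θ = 144/(k−1).
Need P(X < 312) = 0.99 with θ tied to k this way. Start at k = 2, θ = 144: P(X<312) ≈ 0.637.
Too low — raise k to concentrate. Iterating converges to k ≈ 9.09.
Then θ = 144/(9.09−1) ≈ 17.8.

k ≈ 9.09, θ ≈ 17.8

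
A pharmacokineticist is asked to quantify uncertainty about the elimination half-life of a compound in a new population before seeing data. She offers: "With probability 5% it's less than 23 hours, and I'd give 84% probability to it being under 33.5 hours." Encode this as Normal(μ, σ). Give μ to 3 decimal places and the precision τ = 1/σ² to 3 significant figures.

The p-quantile of Normal(μ,σ) is μ + z_p·σ, with z_{0.05} = -1.645 and z_{0.84} = 0.9945.
Eliminate σ: μ = (z₂·x₁ − z₁·x₂)/(z₂ − z₁) = (0.9945·23 − (-1.645)·33.5)/2.639 = 29.544.
Then σ = (x₂ − x₁)/(z₂ − z₁) = (33.5 − 23)/2.639 = 3.978.
Precision τ = 1/σ² = 1/3.978² = 0.0632.

μ = 29.544, τ = 0.0632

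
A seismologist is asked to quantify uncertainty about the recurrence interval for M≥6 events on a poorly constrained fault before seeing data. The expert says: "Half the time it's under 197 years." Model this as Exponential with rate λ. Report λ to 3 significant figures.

Exponential median = ln 2 / λ, so λ = ln 2 / 197.0 = 0.00352.

λ ≈ 0.00352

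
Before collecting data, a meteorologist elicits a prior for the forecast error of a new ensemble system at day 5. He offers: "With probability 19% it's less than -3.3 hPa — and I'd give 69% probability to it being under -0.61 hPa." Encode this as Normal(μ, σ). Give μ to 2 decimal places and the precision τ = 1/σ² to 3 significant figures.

For Normal(μ,σ), the p-quantile is μ + z_p·σ. Here z_{0.19} = -0.8779, z_{0.69} = 0.4959.
So -3.3 = μ − 0.8779σ and -0.61 = μ + 0.4959σ.
Subtracting: σ = (-0.61 − -3.3)/(0.4959 − (-0.8779)) = 1.96.
Then μ = -3.3 − (-0.8779)·1.96 = -1.58.
Precision τ = 1/σ² = 1/1.958² = 0.261.

μ = -1.58, τ = 0.261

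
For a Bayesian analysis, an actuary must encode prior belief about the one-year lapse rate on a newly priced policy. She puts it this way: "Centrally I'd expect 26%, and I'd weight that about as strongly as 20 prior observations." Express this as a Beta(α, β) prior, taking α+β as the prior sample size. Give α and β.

α = 5.2, β = 14.8

Under the effective-sample-size interpretation, Beta(α, β) has prior mean α/(α+β) and prior sample size α+β.
So α+β = 20 and α/(α+β) = 0.26, giving α = 0.26·20 = 5.2 and β = 20 − 5.2 = 14.8.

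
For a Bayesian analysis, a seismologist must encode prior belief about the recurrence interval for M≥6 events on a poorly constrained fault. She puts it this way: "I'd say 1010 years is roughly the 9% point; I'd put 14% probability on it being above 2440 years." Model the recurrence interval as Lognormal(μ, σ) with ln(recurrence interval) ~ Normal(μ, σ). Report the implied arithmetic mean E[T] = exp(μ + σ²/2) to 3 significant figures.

E[T] ≈ 1760 years

If T ~ Lognormal(μ,σ) then ln T ~ Normal(μ,σ), so the p-quantile of ln T is μ + z_p·σ.
ln(1010) = 6.918 and ln(2440) = 7.8; z_{0.09} = -1.341, z_{0.86} = 1.08.
σ = (7.8 − 6.918)/(1.08 − (-1.341)) = 0.364.
μ = 6.918 − (-1.341)·0.364 = 7.406.
E[T] = exp(μ + σ²/2) = exp(7.406 + 0.0664) = 1760 years.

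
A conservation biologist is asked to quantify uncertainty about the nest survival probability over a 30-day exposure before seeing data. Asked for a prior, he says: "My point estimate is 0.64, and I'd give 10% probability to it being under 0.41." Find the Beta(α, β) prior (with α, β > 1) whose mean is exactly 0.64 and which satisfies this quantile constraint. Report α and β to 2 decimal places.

With mean 0.64 fixed, write α = 0.64s, β = 0.36s where s = α+β.
Need P(θ < 0.41) = 0.1 under Beta(0.64s, 0.36s). Normal approximation: (q−m)/√(m(1−m)/s) ≈ z_{0.1} = -1.28, so s ≈ 0.64·0.36·(-1.28)²/(0.41−0.64)² = 7.2.
At s = 7.2: P(θ<0.41) ≈ 0.102. Adjusting to match 0.1 gives s ≈ 7.31.
So α = 0.64·7.31 ≈ 4.68, β = 0.36·7.31 ≈ 2.63.

α ≈ 4.68, β ≈ 2.63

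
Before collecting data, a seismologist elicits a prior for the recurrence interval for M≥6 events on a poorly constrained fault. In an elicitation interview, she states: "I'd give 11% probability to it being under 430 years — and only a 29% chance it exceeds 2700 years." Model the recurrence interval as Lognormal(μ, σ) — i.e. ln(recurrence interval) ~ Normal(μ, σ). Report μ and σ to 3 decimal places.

μ ≈ 7.330, σ ≈ 1.032

If T ~ Lognormal(μ,σ) then ln T ~ Normal(μ,σ), so the p-quantile of ln T is μ + z_p·σ.
ln(430) = 6.064 and ln(2700) = 7.901; z_{0.11} = -1.227, z_{0.71} = 0.5534.
σ = (7.901 − 6.064)/(0.5534 − (-1.227)) = 1.032.
μ = 6.064 − (-1.227)·1.032 = 7.330.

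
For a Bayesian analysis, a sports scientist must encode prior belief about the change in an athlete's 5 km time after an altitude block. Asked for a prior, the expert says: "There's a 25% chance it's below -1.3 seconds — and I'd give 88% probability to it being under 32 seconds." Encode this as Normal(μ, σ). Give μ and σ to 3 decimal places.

μ = 10.844, σ = 18.005

For Normal(μ,σ), the p-quantile is μ + z_p·σ. Here z_{0.25} = -0.6745, z_{0.88} = 1.175.
So -1.3 = μ − 0.6745σ and 32 = μ + 1.175σ.
Subtracting: σ = (32 − -1.3)/(1.175 − (-0.6745)) = 18.005.
Then μ = -1.3 − (-0.6745)·18.005 = 10.844.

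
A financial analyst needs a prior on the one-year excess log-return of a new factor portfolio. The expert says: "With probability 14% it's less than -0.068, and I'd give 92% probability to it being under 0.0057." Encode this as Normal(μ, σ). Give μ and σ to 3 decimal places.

The p-quantile of Normal(μ,σ) is μ + z_p·σ, with z_{0.14} = -1.08 and z_{0.92} = 1.405.
Eliminate σ: μ = (z₂·x₁ − z₁·x₂)/(z₂ − z₁) = (1.405·-0.068 − (-1.08)·0.0057)/2.485 = -0.036.
Then σ = (x₂ − x₁)/(z₂ − z₁) = (0.0057 − -0.068)/2.485 = 0.030.

μ = -0.036, σ = 0.030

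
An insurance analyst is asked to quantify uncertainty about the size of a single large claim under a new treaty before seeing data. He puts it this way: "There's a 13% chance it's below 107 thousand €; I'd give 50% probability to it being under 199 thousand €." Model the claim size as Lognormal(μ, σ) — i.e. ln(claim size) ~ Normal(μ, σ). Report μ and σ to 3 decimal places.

If T ~ Lognormal(μ,σ) then ln T ~ Normal(μ,σ), so the p-quantile of ln T is μ + z_p·σ.
ln(107) = 4.673 and ln(199) = 5.293; z_{0.13} = -1.126, z_{0.5} = 0.
σ = (5.293 − 4.673)/(0 − (-1.126)) = 0.551.
μ = 4.673 − (-1.126)·0.551 = 5.293.

μ ≈ 5.293, σ ≈ 0.551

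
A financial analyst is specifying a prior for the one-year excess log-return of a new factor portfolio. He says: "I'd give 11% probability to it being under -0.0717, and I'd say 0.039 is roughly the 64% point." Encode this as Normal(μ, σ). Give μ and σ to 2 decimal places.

For Normal(μ,σ), the p-quantile is μ + z_p·σ. Here z_{0.11} = -1.227, z_{0.64} = 0.3585.
So -0.0717 = μ − 1.227σ and 0.039 = μ + 0.3585σ.
Subtracting: σ = (0.039 − -0.0717)/(0.3585 − (-1.227)) = 0.07.
Then μ = -0.0717 − (-1.227)·0.07 = 0.01.

μ = 0.01, σ = 0.07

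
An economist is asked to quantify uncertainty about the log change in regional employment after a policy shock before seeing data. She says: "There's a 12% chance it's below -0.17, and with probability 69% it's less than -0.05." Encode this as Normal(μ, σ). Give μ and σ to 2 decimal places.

The p-quantile of Normal(μ,σ) is μ + z_p·σ, with z_{0.12} = -1.175 and z_{0.69} = 0.4959.
Eliminate σ: μ = (z₂·x₁ − z₁·x₂)/(z₂ − z₁) = (0.4959·-0.17 − (-1.175)·-0.05)/1.671 = -0.09.
Then σ = (x₂ − x₁)/(z₂ − z₁) = (-0.05 − -0.17)/1.671 = 0.07.

μ = -0.09, σ = 0.07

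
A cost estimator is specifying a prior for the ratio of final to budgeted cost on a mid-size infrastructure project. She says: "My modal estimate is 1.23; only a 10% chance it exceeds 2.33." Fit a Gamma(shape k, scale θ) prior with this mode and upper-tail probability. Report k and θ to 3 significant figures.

Gamma(k,θ) with k>1 has mode (k−1)θ, so θ = 1.23/(k−1).
Need P(X < 2.33) = 0.9 with θ tied to k this way. Start at k = 2, θ = 1.23: P(X<2.33) ≈ 0.565.
Too low — raise k to concentrate. Iterating converges to k ≈ 5.68.
Then θ = 1.23/(5.68−1) ≈ 0.263.

k ≈ 5.68, θ ≈ 0.263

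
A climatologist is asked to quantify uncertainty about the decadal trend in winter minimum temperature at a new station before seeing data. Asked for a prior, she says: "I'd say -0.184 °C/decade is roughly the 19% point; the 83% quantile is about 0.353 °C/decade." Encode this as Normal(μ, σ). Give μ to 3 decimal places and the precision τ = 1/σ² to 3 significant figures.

The p-quantile of Normal(μ,σ) is μ + z_p·σ, with z_{0.19} = -0.8779 and z_{0.83} = 0.9542.
Eliminate σ: μ = (z₂·x₁ − z₁·x₂)/(z₂ − z₁) = (0.9542·-0.184 − (-0.8779)·0.353)/1.832 = 0.073.
Then σ = (x₂ − x₁)/(z₂ − z₁) = (0.353 − -0.184)/1.832 = 0.293.
Precision τ = 1/σ² = 1/0.2931² = 11.6.

μ = 0.073, τ = 11.6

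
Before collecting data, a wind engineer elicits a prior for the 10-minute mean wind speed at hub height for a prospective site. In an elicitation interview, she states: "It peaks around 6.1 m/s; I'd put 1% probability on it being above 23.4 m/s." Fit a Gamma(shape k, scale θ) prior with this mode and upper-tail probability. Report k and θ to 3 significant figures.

k ≈ 3.34, θ ≈ 2.61

Gamma(k,θ) with k>1 has mode (k−1)θ, so θ = 6.1/(k−1).
Need P(X < 23.4) = 0.99 with θ tied to k this way. Start at k = 2, θ = 6.1: P(X<23.4) ≈ 0.896.
Too low — raise k to concentrate. Iterating converges to k ≈ 3.34.
Then θ = 6.1/(3.34−1) ≈ 2.61.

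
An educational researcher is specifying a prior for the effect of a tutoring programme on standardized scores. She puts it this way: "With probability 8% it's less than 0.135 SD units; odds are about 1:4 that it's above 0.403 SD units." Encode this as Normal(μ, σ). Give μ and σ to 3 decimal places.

The p-quantile of Normal(μ,σ) is μ + z_p·σ, with z_{0.08} = -1.405 and z_{0.8} = 0.8416.
Eliminate σ: μ = (z₂·x₁ − z₁·x₂)/(z₂ − z₁) = (0.8416·0.135 − (-1.405)·0.403)/2.247 = 0.303.
Then σ = (x₂ − x₁)/(z₂ − z₁) = (0.403 − 0.135)/2.247 = 0.119.

μ = 0.303, σ = 0.119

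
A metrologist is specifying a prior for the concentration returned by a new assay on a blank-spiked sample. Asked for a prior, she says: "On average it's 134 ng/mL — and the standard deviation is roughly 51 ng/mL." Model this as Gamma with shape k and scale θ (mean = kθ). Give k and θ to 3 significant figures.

k ≈ 6.9, θ ≈ 19.4

For Gamma(k, scale θ): mean = kθ, variance = kθ², so CV = 1/√k.
CV = SD/mean = 51/134 = 0.3806, hence k = 1/CV² = 6.9.
Then θ = mean/k = 134/6.9 = 19.4.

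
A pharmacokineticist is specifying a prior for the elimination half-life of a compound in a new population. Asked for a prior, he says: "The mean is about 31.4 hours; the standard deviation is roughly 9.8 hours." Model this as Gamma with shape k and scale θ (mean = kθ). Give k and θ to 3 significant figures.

k ≈ 10.3, θ ≈ 3.06

For Gamma(k, scale θ): mean = kθ, variance = kθ², so CV = 1/√k.
CV = SD/mean = 9.8/31.4 = 0.3121, hence k = 1/CV² = 10.3.
Then θ = mean/k = 31.4/10.3 = 3.06.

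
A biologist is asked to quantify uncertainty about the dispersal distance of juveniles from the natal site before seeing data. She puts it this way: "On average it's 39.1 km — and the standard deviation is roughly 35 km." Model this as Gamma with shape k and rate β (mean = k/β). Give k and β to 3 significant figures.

For Gamma(k, rate β): mean = k/β, variance = k/β², so CV = 1/√k.
CV = SD/mean = 35/39.1 = 0.8951, hence k = 1/CV² = 1.25.
Then β = k/mean = 1.25/39.1 = 0.0319.

k ≈ 1.25, β ≈ 0.0319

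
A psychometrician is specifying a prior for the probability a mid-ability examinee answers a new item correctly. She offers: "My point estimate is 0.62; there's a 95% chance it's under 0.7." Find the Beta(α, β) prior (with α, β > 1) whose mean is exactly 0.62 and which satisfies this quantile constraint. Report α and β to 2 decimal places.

α ≈ 59.01, β ≈ 36.17

With mean 0.62 fixed, write α = 0.62s, β = 0.38s where s = α+β.
Need P(θ < 0.7) = 0.95 under Beta(0.62s, 0.38s). Normal approximation: (q−m)/√(m(1−m)/s) ≈ z_{0.95} = 1.64, so s ≈ 0.62·0.38·(1.64)²/(0.7−0.62)² = 99.6.
At s = 99.6: P(θ<0.7) ≈ 0.954. Adjusting to match 0.95 gives s ≈ 95.18.
So α = 0.62·95.18 ≈ 59.01, β = 0.38·95.18 ≈ 36.17.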